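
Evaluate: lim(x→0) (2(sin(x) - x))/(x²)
This is a 0/0 indeterminate form.

Apply L'Hôpital's rule: differentiate numerator and denominator separately.
  f(x) = -2·x + 2·sin(x)   ⇒   f'(x) = 2·cos(x) - 2
  g(x) = x^2   ⇒   g'(x) = 2·x
  lim(x→0) f'(x)/g'(x) = lim(x→0) (2·cos(x) - 2)/(2·x)
  = 0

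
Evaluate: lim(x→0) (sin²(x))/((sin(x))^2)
This is a 0/0 indeterminate form.

Apply L'Hôpital's rule: differentiate numerator and denominator separately.
  f(x) = sin(x)^2   ⇒   f'(x) = 2·sin(x)·cos(x)
  g(x) = sin(x)^2   ⇒   g'(x) = 2·sin(x)·cos(x)
  lim(x→0) f'(x)/g'(x) = lim(x→0) (2·sin(x)·cos(x))/(2·sin(x)·cos(x))
  = 1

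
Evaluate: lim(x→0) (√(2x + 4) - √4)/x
This is a standard limit.

Factor or rationalize the expression:
  lim(x→0) (√(2x + 4) - √4)/x = 1/2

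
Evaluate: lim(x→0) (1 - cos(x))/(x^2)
This is a 0/0 indeterminate form.

Apply L'Hôpital's rule: differentiate numerator and denominator separately.
  f(x) = 1 - cos(x)   ⇒   f'(x) = sin(x)
  g(x) = x^2   ⇒   g'(x) = 2·x
  lim(x→0) f'(x)/g'(x) = lim(x→0) (sin(x))/(2·x)
  = 1/2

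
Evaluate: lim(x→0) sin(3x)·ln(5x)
This is a 0·∞ indeterminate form.

Rewrite 0·∞ as a quotient (0/0 or ∞/∞ form), then apply L'Hôpital's rule:
  lim(x→0) sin(3x)·ln(5x) = 0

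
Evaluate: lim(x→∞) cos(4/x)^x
This is an exponential indeterminate form.

For exponential indeterminate forms, take the natural log:
  Let L = lim(x→∞) cos(4/x)^x
  Then ln(L) = lim(x→∞) [exponent × ln(base)]
  Evaluate using L'Hôpital or standard limits, then exponentiate.
  L = 1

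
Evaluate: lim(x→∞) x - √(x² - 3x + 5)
This is an ∞-∞ indeterminate form.

Combine fractions or rationalize to convert ∞-∞ to 0/0 form:
  lim(x→∞) x - √(x² - 3x + 5) = 3/2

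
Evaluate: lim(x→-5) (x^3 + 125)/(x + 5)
This is a standard limit.

Factor or rationalize the expression:
  lim(x→-5) (x^3 + 125)/(x + 5) = 75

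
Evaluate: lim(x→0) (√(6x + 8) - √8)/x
This is a standard limit.

Factor or rationalize the expression:
  lim(x→0) (√(6x + 8) - √8)/x = 3·sqrt(2)/4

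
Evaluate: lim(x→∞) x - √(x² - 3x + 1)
This is an ∞-∞ indeterminate form.

Combine fractions or rationalize to convert ∞-∞ to 0/0 form:
  lim(x→∞) x - √(x² - 3x + 1) = 3/2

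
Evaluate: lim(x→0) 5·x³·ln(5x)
This is a 0·∞ indeterminate form.

Rewrite 0·∞ as a quotient (0/0 or ∞/∞ form), then apply L'Hôpital's rule:
  lim(x→0) 5·x³·ln(5x) = 0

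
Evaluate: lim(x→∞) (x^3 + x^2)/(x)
This is an ∞/∞ indeterminate form.

Apply L'Hôpital's rule: differentiate numerator and denominator separately.
  f(x) = x^3 + x^2   ⇒   f'(x) = 3·x^2 + 2·x
  g(x) = x   ⇒   g'(x) = 1
  lim(x→∞) f'(x)/g'(x) = lim(x→∞) (3·x^2 + 2·x)/(1)
  = ∞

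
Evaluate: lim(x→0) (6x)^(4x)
This is an exponential indeterminate form.

For exponential indeterminate forms, take the natural log:
  Let L = lim(x→0) (6x)^(4x)
  Then ln(L) = lim(x→0) [exponent × ln(base)]
  Evaluate using L'Hôpital or standard limits, then exponentiate.
  L = 1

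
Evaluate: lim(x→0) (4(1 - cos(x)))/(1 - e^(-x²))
This is a 0/0 indeterminate form.

Apply L'Hôpital's rule: differentiate numerator and denominator separately.
  f(x) = 4 - 4·cos(x)   ⇒   f'(x) = 4·sin(x)
  g(x) = 1 - e^(-x^2)   ⇒   g'(x) = 2·x·e^(-x^2)
  lim(x→0) f'(x)/g'(x) = lim(x→0) (4·sin(x))/(2·x·e^(-x^2))
  = 2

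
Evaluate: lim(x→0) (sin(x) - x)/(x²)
This is a 0/0 indeterminate form.

Apply L'Hôpital's rule: differentiate numerator and denominator separately.
  f(x) = -x + sin(x)   ⇒   f'(x) = cos(x) - 1
  g(x) = x^2   ⇒   g'(x) = 2·x
  lim(x→0) f'(x)/g'(x) = lim(x→0) (cos(x) - 1)/(2·x)
  = 0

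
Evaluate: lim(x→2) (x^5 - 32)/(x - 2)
This is a standard limit.

Factor or rationalize the expression:
  lim(x→2) (x^5 - 32)/(x - 2) = 80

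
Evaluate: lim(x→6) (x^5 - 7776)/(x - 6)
This is a standard limit.

Factor or rationalize the expression:
  lim(x→6) (x^5 - 7776)/(x - 6) = 6480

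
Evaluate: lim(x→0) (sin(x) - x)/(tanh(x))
This is a 0/0 indeterminate form.

Apply L'Hôpital's rule: differentiate numerator and denominator separately.
  f(x) = -x + sin(x)   ⇒   f'(x) = cos(x) - 1
  g(x) = tanh(x)   ⇒   g'(x) = 1 - tanh(x)^2
  lim(x→0) f'(x)/g'(x) = lim(x→0) (cos(x) - 1)/(1 - tanh(x)^2)
  = 0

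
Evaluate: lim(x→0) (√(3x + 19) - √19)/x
This is a standard limit.

Factor or rationalize the expression:
  lim(x→0) (√(3x + 19) - √19)/x = 3·sqrt(19)/38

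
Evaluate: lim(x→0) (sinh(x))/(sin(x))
This is a 0/0 indeterminate form.

Apply L'Hôpital's rule: differentiate numerator and denominator separately.
  f(x) = sinh(x)   ⇒   f'(x) = cosh(x)
  g(x) = sin(x)   ⇒   g'(x) = cos(x)
  lim(x→0) f'(x)/g'(x) = lim(x→0) (cosh(x))/(cos(x))
  = 1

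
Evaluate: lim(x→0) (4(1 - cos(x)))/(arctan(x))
This is a 0/0 indeterminate form.

Apply L'Hôpital's rule: differentiate numerator and denominator separately.
  f(x) = 4 - 4·cos(x)   ⇒   f'(x) = 4·sin(x)
  g(x) = atan(x)   ⇒   g'(x) = 1/(x^2 + 1)
  lim(x→0) f'(x)/g'(x) = lim(x→0) (4·sin(x))/(1/(x^2 + 1))
  = 0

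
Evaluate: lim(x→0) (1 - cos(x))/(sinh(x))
This is a 0/0 indeterminate form.

Apply L'Hôpital's rule: differentiate numerator and denominator separately.
  f(x) = 1 - cos(x)   ⇒   f'(x) = sin(x)
  g(x) = sinh(x)   ⇒   g'(x) = cosh(x)
  lim(x→0) f'(x)/g'(x) = lim(x→0) (sin(x))/(cosh(x))
  = 0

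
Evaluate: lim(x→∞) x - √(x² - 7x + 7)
This is an ∞-∞ indeterminate form.

Combine fractions or rationalize to convert ∞-∞ to 0/0 form:
  lim(x→∞) x - √(x² - 7x + 7) = 7/2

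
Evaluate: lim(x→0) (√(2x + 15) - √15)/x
This is a standard limit.

Factor or rationalize the expression:
  lim(x→0) (√(2x + 15) - √15)/x = sqrt(15)/15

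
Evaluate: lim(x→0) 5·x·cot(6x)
This is a 0·∞ indeterminate form.

Rewrite 0·∞ as a quotient (0/0 or ∞/∞ form), then apply L'Hôpital's rule:
  lim(x→0) 5·x·cot(6x) = 5/6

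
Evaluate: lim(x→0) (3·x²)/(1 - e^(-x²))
This is a 0/0 indeterminate form.

Apply L'Hôpital's rule: differentiate numerator and denominator separately.
  f(x) = 3·x^2   ⇒   f'(x) = 6·x
  g(x) = 1 - e^(-x^2)   ⇒   g'(x) = 2·x·e^(-x^2)
  lim(x→0) f'(x)/g'(x) = lim(x→0) (6·x)/(2·x·e^(-x^2))
  = 3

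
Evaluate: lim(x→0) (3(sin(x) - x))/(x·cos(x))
This is a 0/0 indeterminate form.

Apply L'Hôpital's rule: differentiate numerator and denominator separately.
  f(x) = -3·x + 3·sin(x)   ⇒   f'(x) = 3·cos(x) - 3
  g(x) = x·cos(x)   ⇒   g'(x) = -x·sin(x) + cos(x)
  lim(x→0) f'(x)/g'(x) = lim(x→0) (3·cos(x) - 3)/(-x·sin(x) + cos(x))
  = 0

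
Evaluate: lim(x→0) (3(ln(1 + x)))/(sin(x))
This is a 0/0 indeterminate form.

Apply L'Hôpital's rule: differentiate numerator and denominator separately.
  f(x) = 3·ln(x + 1)   ⇒   f'(x) = 3/(x + 1)
  g(x) = sin(x)   ⇒   g'(x) = cos(x)
  lim(x→0) f'(x)/g'(x) = lim(x→0) (3/(x + 1))/(cos(x))
  = 3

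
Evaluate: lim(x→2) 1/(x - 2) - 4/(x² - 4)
This is an ∞-∞ indeterminate form.

Combine fractions or rationalize to convert ∞-∞ to 0/0 form:
  lim(x→2) 1/(x - 2) - 4/(x² - 4) = 1/4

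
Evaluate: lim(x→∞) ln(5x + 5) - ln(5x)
This is an ∞-∞ indeterminate form.

Combine fractions or rationalize to convert ∞-∞ to 0/0 form:
  lim(x→∞) ln(5x + 5) - ln(5x) = 0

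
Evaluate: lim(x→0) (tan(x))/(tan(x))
This is a 0/0 indeterminate form.

Apply L'Hôpital's rule: differentiate numerator and denominator separately.
  f(x) = tan(x)   ⇒   f'(x) = tan(x)^2 + 1
  g(x) = tan(x)   ⇒   g'(x) = tan(x)^2 + 1
  lim(x→0) f'(x)/g'(x) = lim(x→0) (tan(x)^2 + 1)/(tan(x)^2 + 1)
  = 1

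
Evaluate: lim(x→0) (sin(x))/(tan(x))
This is a 0/0 indeterminate form.

Apply L'Hôpital's rule: differentiate numerator and denominator separately.
  f(x) = sin(x)   ⇒   f'(x) = cos(x)
  g(x) = tan(x)   ⇒   g'(x) = tan(x)^2 + 1
  lim(x→0) f'(x)/g'(x) = lim(x→0) (cos(x))/(tan(x)^2 + 1)
  = 1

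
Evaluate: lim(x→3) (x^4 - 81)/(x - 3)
This is a standard limit.

Factor or rationalize the expression:
  lim(x→3) (x^4 - 81)/(x - 3) = 108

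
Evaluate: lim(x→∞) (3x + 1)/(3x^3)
This is an ∞/∞ indeterminate form.

Apply L'Hôpital's rule: differentiate numerator and denominator separately.
  f(x) = 3·x + 1   ⇒   f'(x) = 3
  g(x) = 3·x^3   ⇒   g'(x) = 9·x^2
  lim(x→∞) f'(x)/g'(x) = lim(x→∞) (3)/(9·x^2)
  = 0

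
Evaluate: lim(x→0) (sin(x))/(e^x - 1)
This is a 0/0 indeterminate form.

Apply L'Hôpital's rule: differentiate numerator and denominator separately.
  f(x) = sin(x)   ⇒   f'(x) = cos(x)
  g(x) = e^(x) - 1   ⇒   g'(x) = e^(x)
  lim(x→0) f'(x)/g'(x) = lim(x→0) (cos(x))/(e^(x))
  = 1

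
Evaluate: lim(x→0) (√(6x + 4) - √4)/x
This is a standard limit.

Factor or rationalize the expression:
  lim(x→0) (√(6x + 4) - √4)/x = 3/2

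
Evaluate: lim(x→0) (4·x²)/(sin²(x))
This is a 0/0 indeterminate form.

Apply L'Hôpital's rule: differentiate numerator and denominator separately.
  f(x) = 4·x^2   ⇒   f'(x) = 8·x
  g(x) = sin(x)^2   ⇒   g'(x) = 2·sin(x)·cos(x)
  lim(x→0) f'(x)/g'(x) = lim(x→0) (8·x)/(2·sin(x)·cos(x))
  = 4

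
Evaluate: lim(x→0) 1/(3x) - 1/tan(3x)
This is an ∞-∞ indeterminate form.

Combine fractions or rationalize to convert ∞-∞ to 0/0 form:
  lim(x→0) 1/(3x) - 1/tan(3x) = 0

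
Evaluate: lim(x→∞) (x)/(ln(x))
This is an ∞/∞ indeterminate form.

Apply L'Hôpital's rule: differentiate numerator and denominator separately.
  f(x) = x   ⇒   f'(x) = 1
  g(x) = ln(x)   ⇒   g'(x) = 1/x
  lim(x→∞) f'(x)/g'(x) = lim(x→∞) (1)/(1/x)
  = ∞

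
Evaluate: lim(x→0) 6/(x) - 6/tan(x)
This is an ∞-∞ indeterminate form.

Combine fractions or rationalize to convert ∞-∞ to 0/0 form:
  lim(x→0) 6/(x) - 6/tan(x) = 0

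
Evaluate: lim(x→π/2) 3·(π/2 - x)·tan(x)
This is a 0·∞ indeterminate form.

Rewrite 0·∞ as a quotient (0/0 or ∞/∞ form), then apply L'Hôpital's rule:
  lim(x→π/2) 3·(π/2 - x)·tan(x) = 3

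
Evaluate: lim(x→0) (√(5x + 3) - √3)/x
This is a standard limit.

Factor or rationalize the expression:
  lim(x→0) (√(5x + 3) - √3)/x = 5·sqrt(3)/6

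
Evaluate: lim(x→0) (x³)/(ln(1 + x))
This is a 0/0 indeterminate form.

Apply L'Hôpital's rule: differentiate numerator and denominator separately.
  f(x) = x^3   ⇒   f'(x) = 3·x^2
  g(x) = ln(x + 1)   ⇒   g'(x) = 1/(x + 1)
  lim(x→0) f'(x)/g'(x) = lim(x→0) (3·x^2)/(1/(x + 1))
  = 0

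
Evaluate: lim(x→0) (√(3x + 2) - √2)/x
This is a standard limit.

Factor or rationalize the expression:
  lim(x→0) (√(3x + 2) - √2)/x = 3·sqrt(2)/4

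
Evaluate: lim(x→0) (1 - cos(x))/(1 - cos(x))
This is a 0/0 indeterminate form.

Apply L'Hôpital's rule: differentiate numerator and denominator separately.
  f(x) = 1 - cos(x)   ⇒   f'(x) = sin(x)
  g(x) = 1 - cos(x)   ⇒   g'(x) = sin(x)
  lim(x→0) f'(x)/g'(x) = lim(x→0) (sin(x))/(sin(x))
  = 1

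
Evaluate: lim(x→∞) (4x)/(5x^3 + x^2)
This is an ∞/∞ indeterminate form.

Apply L'Hôpital's rule: differentiate numerator and denominator separately.
  f(x) = 4·x   ⇒   f'(x) = 4
  g(x) = 5·x^3 + x^2   ⇒   g'(x) = 15·x^2 + 2·x
  lim(x→∞) f'(x)/g'(x) = lim(x→∞) (4)/(15·x^2 + 2·x)
  = 0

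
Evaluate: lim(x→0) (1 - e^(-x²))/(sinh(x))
This is a 0/0 indeterminate form.

Apply L'Hôpital's rule: differentiate numerator and denominator separately.
  f(x) = 1 - e^(-x^2)   ⇒   f'(x) = 2·x·e^(-x^2)
  g(x) = sinh(x)   ⇒   g'(x) = cosh(x)
  lim(x→0) f'(x)/g'(x) = lim(x→0) (2·x·e^(-x^2))/(cosh(x))
  = 0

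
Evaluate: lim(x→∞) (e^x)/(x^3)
This is an ∞/∞ indeterminate form.

Apply L'Hôpital's rule: differentiate numerator and denominator separately.
  f(x) = e^(x)   ⇒   f'(x) = e^(x)
  g(x) = x^3   ⇒   g'(x) = 3·x^2
  lim(x→∞) f'(x)/g'(x) = lim(x→∞) (e^(x))/(3·x^2)
  = ∞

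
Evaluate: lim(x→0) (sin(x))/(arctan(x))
This is a 0/0 indeterminate form.

Apply L'Hôpital's rule: differentiate numerator and denominator separately.
  f(x) = sin(x)   ⇒   f'(x) = cos(x)
  g(x) = atan(x)   ⇒   g'(x) = 1/(x^2 + 1)
  lim(x→0) f'(x)/g'(x) = lim(x→0) (cos(x))/(1/(x^2 + 1))
  = 1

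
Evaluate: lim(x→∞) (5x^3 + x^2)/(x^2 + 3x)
This is an ∞/∞ indeterminate form.

Apply L'Hôpital's rule: differentiate numerator and denominator separately.
  f(x) = 5·x^3 + x^2   ⇒   f'(x) = 15·x^2 + 2·x
  g(x) = x^2 + 3·x   ⇒   g'(x) = 2·x + 3
  lim(x→∞) f'(x)/g'(x) = lim(x→∞) (15·x^2 + 2·x)/(2·x + 3)
  = ∞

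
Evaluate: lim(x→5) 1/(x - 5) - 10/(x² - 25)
This is an ∞-∞ indeterminate form.

Combine fractions or rationalize to convert ∞-∞ to 0/0 form:
  lim(x→5) 1/(x - 5) - 10/(x² - 25) = 1/10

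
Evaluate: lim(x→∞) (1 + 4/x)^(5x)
This is an exponential indeterminate form.

For exponential indeterminate forms, take the natural log:
  Let L = lim(x→∞) (1 + 4/x)^(5x)
  Then ln(L) = lim(x→∞) [exponent × ln(base)]
  Evaluate using L'Hôpital or standard limits, then exponentiate.
  L = e^(20)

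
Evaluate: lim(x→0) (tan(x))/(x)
This is a 0/0 indeterminate form.

Apply L'Hôpital's rule: differentiate numerator and denominator separately.
  f(x) = tan(x)   ⇒   f'(x) = tan(x)^2 + 1
  g(x) = x   ⇒   g'(x) = 1
  lim(x→0) f'(x)/g'(x) = lim(x→0) (tan(x)^2 + 1)/(1)
  = 1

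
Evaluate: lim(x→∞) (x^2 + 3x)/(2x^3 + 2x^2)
This is an ∞/∞ indeterminate form.

Apply L'Hôpital's rule: differentiate numerator and denominator separately.
  f(x) = x^2 + 3·x   ⇒   f'(x) = 2·x + 3
  g(x) = 2·x^3 + 2·x^2   ⇒   g'(x) = 6·x^2 + 4·x
  lim(x→∞) f'(x)/g'(x) = lim(x→∞) (2·x + 3)/(6·x^2 + 4·x)
  = 0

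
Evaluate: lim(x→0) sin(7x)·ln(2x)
This is a 0·∞ indeterminate form.

Rewrite 0·∞ as a quotient (0/0 or ∞/∞ form), then apply L'Hôpital's rule:
  lim(x→0) sin(7x)·ln(2x) = 0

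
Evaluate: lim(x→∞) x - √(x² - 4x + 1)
This is an ∞-∞ indeterminate form.

Combine fractions or rationalize to convert ∞-∞ to 0/0 form:
  lim(x→∞) x - √(x² - 4x + 1) = 2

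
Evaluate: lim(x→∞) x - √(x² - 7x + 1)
This is an ∞-∞ indeterminate form.

Combine fractions or rationalize to convert ∞-∞ to 0/0 form:
  lim(x→∞) x - √(x² - 7x + 1) = 7/2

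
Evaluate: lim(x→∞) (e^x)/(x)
This is an ∞/∞ indeterminate form.

Apply L'Hôpital's rule: differentiate numerator and denominator separately.
  f(x) = e^(x)   ⇒   f'(x) = e^(x)
  g(x) = x   ⇒   g'(x) = 1
  lim(x→∞) f'(x)/g'(x) = lim(x→∞) (e^(x))/(1)
  = ∞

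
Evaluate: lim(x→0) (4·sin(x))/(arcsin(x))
This is a 0/0 indeterminate form.

Apply L'Hôpital's rule: differentiate numerator and denominator separately.
  f(x) = 4·sin(x)   ⇒   f'(x) = 4·cos(x)
  g(x) = asin(x)   ⇒   g'(x) = 1/sqrt(1 - x^2)
  lim(x→0) f'(x)/g'(x) = lim(x→0) (4·cos(x))/(1/sqrt(1 - x^2))
  = 4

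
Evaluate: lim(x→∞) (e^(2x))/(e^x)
This is an ∞/∞ indeterminate form.

Apply L'Hôpital's rule: differentiate numerator and denominator separately.
  f(x) = e^(2·x)   ⇒   f'(x) = 2·e^(2·x)
  g(x) = e^(x)   ⇒   g'(x) = e^(x)
  lim(x→∞) f'(x)/g'(x) = lim(x→∞) (2·e^(2·x))/(e^(x))
  = ∞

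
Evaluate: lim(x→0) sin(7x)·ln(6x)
This is a 0·∞ indeterminate form.

Rewrite 0·∞ as a quotient (0/0 or ∞/∞ form), then apply L'Hôpital's rule:
  lim(x→0) sin(7x)·ln(6x) = 0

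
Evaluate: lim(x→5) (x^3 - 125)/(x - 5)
This is a standard limit.

Factor or rationalize the expression:
  lim(x→5) (x^3 - 125)/(x - 5) = 75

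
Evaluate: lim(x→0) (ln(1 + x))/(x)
This is a 0/0 indeterminate form.

Apply L'Hôpital's rule: differentiate numerator and denominator separately.
  f(x) = ln(x + 1)   ⇒   f'(x) = 1/(x + 1)
  g(x) = x   ⇒   g'(x) = 1
  lim(x→0) f'(x)/g'(x) = lim(x→0) (1/(x + 1))/(1)
  = 1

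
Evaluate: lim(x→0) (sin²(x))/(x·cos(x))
This is a 0/0 indeterminate form.

Apply L'Hôpital's rule: differentiate numerator and denominator separately.
  f(x) = sin(x)^2   ⇒   f'(x) = 2·sin(x)·cos(x)
  g(x) = x·cos(x)   ⇒   g'(x) = -x·sin(x) + cos(x)
  lim(x→0) f'(x)/g'(x) = lim(x→0) (2·sin(x)·cos(x))/(-x·sin(x) + cos(x))
  = 0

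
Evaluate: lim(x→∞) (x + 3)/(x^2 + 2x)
This is an ∞/∞ indeterminate form.

Apply L'Hôpital's rule: differentiate numerator and denominator separately.
  f(x) = x + 3   ⇒   f'(x) = 1
  g(x) = x^2 + 2·x   ⇒   g'(x) = 2·x + 2
  lim(x→∞) f'(x)/g'(x) = lim(x→∞) (1)/(2·x + 2)
  = 0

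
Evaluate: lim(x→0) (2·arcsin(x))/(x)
This is a 0/0 indeterminate form.

Apply L'Hôpital's rule: differentiate numerator and denominator separately.
  f(x) = 2·asin(x)   ⇒   f'(x) = 2/sqrt(1 - x^2)
  g(x) = x   ⇒   g'(x) = 1
  lim(x→0) f'(x)/g'(x) = lim(x→0) (2/sqrt(1 - x^2))/(1)
  = 2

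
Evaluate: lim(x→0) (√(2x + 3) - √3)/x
This is a standard limit.

Factor or rationalize the expression:
  lim(x→0) (√(2x + 3) - √3)/x = sqrt(3)/3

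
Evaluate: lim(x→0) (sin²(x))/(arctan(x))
This is a 0/0 indeterminate form.

Apply L'Hôpital's rule: differentiate numerator and denominator separately.
  f(x) = sin(x)^2   ⇒   f'(x) = 2·sin(x)·cos(x)
  g(x) = atan(x)   ⇒   g'(x) = 1/(x^2 + 1)
  lim(x→0) f'(x)/g'(x) = lim(x→0) (2·sin(x)·cos(x))/(1/(x^2 + 1))
  = 0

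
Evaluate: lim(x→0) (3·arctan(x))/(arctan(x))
This is a 0/0 indeterminate form.

Apply L'Hôpital's rule: differentiate numerator and denominator separately.
  f(x) = 3·atan(x)   ⇒   f'(x) = 3/(x^2 + 1)
  g(x) = atan(x)   ⇒   g'(x) = 1/(x^2 + 1)
  lim(x→0) f'(x)/g'(x) = lim(x→0) (3/(x^2 + 1))/(1/(x^2 + 1))
  = 3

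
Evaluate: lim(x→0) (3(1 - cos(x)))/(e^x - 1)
This is a 0/0 indeterminate form.

Apply L'Hôpital's rule: differentiate numerator and denominator separately.
  f(x) = 3 - 3·cos(x)   ⇒   f'(x) = 3·sin(x)
  g(x) = e^(x) - 1   ⇒   g'(x) = e^(x)
  lim(x→0) f'(x)/g'(x) = lim(x→0) (3·sin(x))/(e^(x))
  = 0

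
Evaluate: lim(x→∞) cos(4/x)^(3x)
This is an exponential indeterminate form.

For exponential indeterminate forms, take the natural log:
  Let L = lim(x→∞) cos(4/x)^(3x)
  Then ln(L) = lim(x→∞) [exponent × ln(base)]
  Evaluate using L'Hôpital or standard limits, then exponentiate.
  L = 1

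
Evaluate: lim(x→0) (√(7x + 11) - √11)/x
This is a standard limit.

Factor or rationalize the expression:
  lim(x→0) (√(7x + 11) - √11)/x = 7·sqrt(11)/22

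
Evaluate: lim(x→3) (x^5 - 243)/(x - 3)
This is a standard limit.

Factor or rationalize the expression:
  lim(x→3) (x^5 - 243)/(x - 3) = 405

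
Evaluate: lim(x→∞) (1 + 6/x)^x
This is an exponential indeterminate form.

For exponential indeterminate forms, take the natural log:
  Let L = lim(x→∞) (1 + 6/x)^x
  Then ln(L) = lim(x→∞) [exponent × ln(base)]
  Evaluate using L'Hôpital or standard limits, then exponentiate.
  L = e^(6)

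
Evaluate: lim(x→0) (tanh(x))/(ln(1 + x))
This is a 0/0 indeterminate form.

Apply L'Hôpital's rule: differentiate numerator and denominator separately.
  f(x) = tanh(x)   ⇒   f'(x) = 1 - tanh(x)^2
  g(x) = ln(x + 1)   ⇒   g'(x) = 1/(x + 1)
  lim(x→0) f'(x)/g'(x) = lim(x→0) (1 - tanh(x)^2)/(1/(x + 1))
  = 1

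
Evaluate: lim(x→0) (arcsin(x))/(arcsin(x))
This is a 0/0 indeterminate form.

Apply L'Hôpital's rule: differentiate numerator and denominator separately.
  f(x) = asin(x)   ⇒   f'(x) = 1/sqrt(1 - x^2)
  g(x) = asin(x)   ⇒   g'(x) = 1/sqrt(1 - x^2)
  lim(x→0) f'(x)/g'(x) = lim(x→0) (1/sqrt(1 - x^2))/(1/sqrt(1 - x^2))
  = 1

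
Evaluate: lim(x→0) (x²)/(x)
This is a 0/0 indeterminate form.

Apply L'Hôpital's rule: differentiate numerator and denominator separately.
  f(x) = x^2   ⇒   f'(x) = 2·x
  g(x) = x   ⇒   g'(x) = 1
  lim(x→0) f'(x)/g'(x) = lim(x→0) (2·x)/(1)
  = 0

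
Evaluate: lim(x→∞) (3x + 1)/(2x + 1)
This is an ∞/∞ indeterminate form.

Apply L'Hôpital's rule: differentiate numerator and denominator separately.
  f(x) = 3·x + 1   ⇒   f'(x) = 3
  g(x) = 2·x + 1   ⇒   g'(x) = 2
  lim(x→∞) f'(x)/g'(x) = lim(x→∞) (3)/(2)
  = 3/2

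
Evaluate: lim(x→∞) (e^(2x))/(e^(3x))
This is an ∞/∞ indeterminate form.

Apply L'Hôpital's rule: differentiate numerator and denominator separately.
  f(x) = e^(2·x)   ⇒   f'(x) = 2·e^(2·x)
  g(x) = e^(3·x)   ⇒   g'(x) = 3·e^(3·x)
  lim(x→∞) f'(x)/g'(x) = lim(x→∞) (2·e^(2·x))/(3·e^(3·x))
  = 0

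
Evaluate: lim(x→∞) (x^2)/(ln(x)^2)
This is an ∞/∞ indeterminate form.

Apply L'Hôpital's rule: differentiate numerator and denominator separately.
  f(x) = x^2   ⇒   f'(x) = 2·x
  g(x) = ln(x)^2   ⇒   g'(x) = 2·ln(x)/x
  lim(x→∞) f'(x)/g'(x) = lim(x→∞) (2·x)/(2·ln(x)/x)
  = ∞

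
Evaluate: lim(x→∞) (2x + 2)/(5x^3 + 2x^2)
This is an ∞/∞ indeterminate form.

Apply L'Hôpital's rule: differentiate numerator and denominator separately.
  f(x) = 2·x + 2   ⇒   f'(x) = 2
  g(x) = 5·x^3 + 2·x^2   ⇒   g'(x) = 15·x^2 + 4·x
  lim(x→∞) f'(x)/g'(x) = lim(x→∞) (2)/(15·x^2 + 4·x)
  = 0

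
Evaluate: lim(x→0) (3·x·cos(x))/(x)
This is a 0/0 indeterminate form.

Apply L'Hôpital's rule: differentiate numerator and denominator separately.
  f(x) = 3·x·cos(x)   ⇒   f'(x) = -3·x·sin(x) + 3·cos(x)
  g(x) = x   ⇒   g'(x) = 1
  lim(x→0) f'(x)/g'(x) = lim(x→0) (-3·x·sin(x) + 3·cos(x))/(1)
  = 3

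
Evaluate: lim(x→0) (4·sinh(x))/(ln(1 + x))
This is a 0/0 indeterminate form.

Apply L'Hôpital's rule: differentiate numerator and denominator separately.
  f(x) = 4·sinh(x)   ⇒   f'(x) = 4·cosh(x)
  g(x) = ln(x + 1)   ⇒   g'(x) = 1/(x + 1)
  lim(x→0) f'(x)/g'(x) = lim(x→0) (4·cosh(x))/(1/(x + 1))
  = 4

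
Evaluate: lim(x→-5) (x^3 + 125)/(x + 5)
This is a standard limit.

Factor or rationalize the expression:
  lim(x→-5) (x^3 + 125)/(x + 5) = 75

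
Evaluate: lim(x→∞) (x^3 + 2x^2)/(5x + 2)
This is an ∞/∞ indeterminate form.

Apply L'Hôpital's rule: differentiate numerator and denominator separately.
  f(x) = x^3 + 2·x^2   ⇒   f'(x) = 3·x^2 + 4·x
  g(x) = 5·x + 2   ⇒   g'(x) = 5
  lim(x→∞) f'(x)/g'(x) = lim(x→∞) (3·x^2 + 4·x)/(5)
  = ∞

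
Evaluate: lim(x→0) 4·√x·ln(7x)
This is a 0·∞ indeterminate form.

Rewrite 0·∞ as a quotient (0/0 or ∞/∞ form), then apply L'Hôpital's rule:
  lim(x→0) 4·√x·ln(7x) = 0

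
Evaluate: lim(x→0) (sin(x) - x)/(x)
This is a 0/0 indeterminate form.

Apply L'Hôpital's rule: differentiate numerator and denominator separately.
  f(x) = -x + sin(x)   ⇒   f'(x) = cos(x) - 1
  g(x) = x   ⇒   g'(x) = 1
  lim(x→0) f'(x)/g'(x) = lim(x→0) (cos(x) - 1)/(1)
  = 0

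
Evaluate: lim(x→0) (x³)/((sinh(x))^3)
This is a 0/0 indeterminate form.

Apply L'Hôpital's rule: differentiate numerator and denominator separately.
  f(x) = x^3   ⇒   f'(x) = 3·x^2
  g(x) = sinh(x)^3   ⇒   g'(x) = 3·sinh(x)^2·cosh(x)
  lim(x→0) f'(x)/g'(x) = lim(x→0) (3·x^2)/(3·sinh(x)^2·cosh(x))
  = 1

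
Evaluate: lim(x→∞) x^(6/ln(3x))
This is an exponential indeterminate form.

For exponential indeterminate forms, take the natural log:
  Let L = lim(x→∞) x^(6/ln(3x))
  Then ln(L) = lim(x→∞) [exponent × ln(base)]
  Evaluate using L'Hôpital or standard limits, then exponentiate.
  L = e^(6)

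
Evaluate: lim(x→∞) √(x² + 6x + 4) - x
This is an ∞-∞ indeterminate form.

Combine fractions or rationalize to convert ∞-∞ to 0/0 form:
  lim(x→∞) √(x² + 6x + 4) - x = 3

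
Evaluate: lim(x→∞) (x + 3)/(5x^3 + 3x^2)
This is an ∞/∞ indeterminate form.

Apply L'Hôpital's rule: differentiate numerator and denominator separately.
  f(x) = x + 3   ⇒   f'(x) = 1
  g(x) = 5·x^3 + 3·x^2   ⇒   g'(x) = 15·x^2 + 6·x
  lim(x→∞) f'(x)/g'(x) = lim(x→∞) (1)/(15·x^2 + 6·x)
  = 0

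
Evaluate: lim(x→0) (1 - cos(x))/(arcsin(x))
This is a 0/0 indeterminate form.

Apply L'Hôpital's rule: differentiate numerator and denominator separately.
  f(x) = 1 - cos(x)   ⇒   f'(x) = sin(x)
  g(x) = asin(x)   ⇒   g'(x) = 1/sqrt(1 - x^2)
  lim(x→0) f'(x)/g'(x) = lim(x→0) (sin(x))/(1/sqrt(1 - x^2))
  = 0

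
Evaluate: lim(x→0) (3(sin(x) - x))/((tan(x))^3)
This is a 0/0 indeterminate form.

Apply L'Hôpital's rule: differentiate numerator and denominator separately.
  f(x) = -3·x + 3·sin(x)   ⇒   f'(x) = 3·cos(x) - 3
  g(x) = tan(x)^3   ⇒   g'(x) = (3·tan(x)^2 + 3)·tan(x)^2
  lim(x→0) f'(x)/g'(x) = lim(x→0) (3·cos(x) - 3)/((3·tan(x)^2 + 3)·tan(x)^2)
  = -1/2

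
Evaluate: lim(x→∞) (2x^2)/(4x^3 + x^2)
This is an ∞/∞ indeterminate form.

Apply L'Hôpital's rule: differentiate numerator and denominator separately.
  f(x) = 2·x^2   ⇒   f'(x) = 4·x
  g(x) = 4·x^3 + x^2   ⇒   g'(x) = 12·x^2 + 2·x
  lim(x→∞) f'(x)/g'(x) = lim(x→∞) (4·x)/(12·x^2 + 2·x)
  = 0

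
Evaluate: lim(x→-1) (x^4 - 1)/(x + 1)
This is a standard limit.

Factor or rationalize the expression:
  lim(x→-1) (x^4 - 1)/(x + 1) = -4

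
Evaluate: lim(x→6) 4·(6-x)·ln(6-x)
This is a 0·∞ indeterminate form.

Rewrite 0·∞ as a quotient (0/0 or ∞/∞ form), then apply L'Hôpital's rule:
  lim(x→6) 4·(6-x)·ln(6-x) = 0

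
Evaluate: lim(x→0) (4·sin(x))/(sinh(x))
This is a 0/0 indeterminate form.

Apply L'Hôpital's rule: differentiate numerator and denominator separately.
  f(x) = 4·sin(x)   ⇒   f'(x) = 4·cos(x)
  g(x) = sinh(x)   ⇒   g'(x) = cosh(x)
  lim(x→0) f'(x)/g'(x) = lim(x→0) (4·cos(x))/(cosh(x))
  = 4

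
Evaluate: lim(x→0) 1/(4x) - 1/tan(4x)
This is an ∞-∞ indeterminate form.

Combine fractions or rationalize to convert ∞-∞ to 0/0 form:
  lim(x→0) 1/(4x) - 1/tan(4x) = 0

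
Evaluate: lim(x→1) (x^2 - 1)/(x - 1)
This is a standard limit.

Factor or rationalize the expression:
  lim(x→1) (x^2 - 1)/(x - 1) = 2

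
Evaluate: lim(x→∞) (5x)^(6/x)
This is an exponential indeterminate form.

For exponential indeterminate forms, take the natural log:
  Let L = lim(x→∞) (5x)^(6/x)
  Then ln(L) = lim(x→∞) [exponent × ln(base)]
  Evaluate using L'Hôpital or standard limits, then exponentiate.
  L = 1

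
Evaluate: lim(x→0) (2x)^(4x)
This is an exponential indeterminate form.

For exponential indeterminate forms, take the natural log:
  Let L = lim(x→0) (2x)^(4x)
  Then ln(L) = lim(x→0) [exponent × ln(base)]
  Evaluate using L'Hôpital or standard limits, then exponentiate.
  L = 1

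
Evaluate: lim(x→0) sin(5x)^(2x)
This is an exponential indeterminate form.

For exponential indeterminate forms, take the natural log:
  Let L = lim(x→0) sin(5x)^(2x)
  Then ln(L) = lim(x→0) [exponent × ln(base)]
  Evaluate using L'Hôpital or standard limits, then exponentiate.
  L = 1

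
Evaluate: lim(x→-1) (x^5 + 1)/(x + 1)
This is a standard limit.

Factor or rationalize the expression:
  lim(x→-1) (x^5 + 1)/(x + 1) = 5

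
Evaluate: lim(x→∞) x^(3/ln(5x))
This is an exponential indeterminate form.

For exponential indeterminate forms, take the natural log:
  Let L = lim(x→∞) x^(3/ln(5x))
  Then ln(L) = lim(x→∞) [exponent × ln(base)]
  Evaluate using L'Hôpital or standard limits, then exponentiate.
  L = e^(3)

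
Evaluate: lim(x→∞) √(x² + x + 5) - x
This is an ∞-∞ indeterminate form.

Combine fractions or rationalize to convert ∞-∞ to 0/0 form:
  lim(x→∞) √(x² + x + 5) - x = 1/2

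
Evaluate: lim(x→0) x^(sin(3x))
This is an exponential indeterminate form.

For exponential indeterminate forms, take the natural log:
  Let L = lim(x→0) x^(sin(3x))
  Then ln(L) = lim(x→0) [exponent × ln(base)]
  Evaluate using L'Hôpital or standard limits, then exponentiate.
  L = 1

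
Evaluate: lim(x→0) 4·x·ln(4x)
This is a 0·∞ indeterminate form.

Rewrite 0·∞ as a quotient (0/0 or ∞/∞ form), then apply L'Hôpital's rule:
  lim(x→0) 4·x·ln(4x) = 0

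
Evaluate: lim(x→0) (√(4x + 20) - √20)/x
This is a standard limit.

Factor or rationalize the expression:
  lim(x→0) (√(4x + 20) - √20)/x = sqrt(5)/5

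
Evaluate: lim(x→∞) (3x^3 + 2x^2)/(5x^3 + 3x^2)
This is an ∞/∞ indeterminate form.

Apply L'Hôpital's rule: differentiate numerator and denominator separately.
  f(x) = 3·x^3 + 2·x^2   ⇒   f'(x) = 9·x^2 + 4·x
  g(x) = 5·x^3 + 3·x^2   ⇒   g'(x) = 15·x^2 + 6·x
  lim(x→∞) f'(x)/g'(x) = lim(x→∞) (9·x^2 + 4·x)/(15·x^2 + 6·x)
  = 3/5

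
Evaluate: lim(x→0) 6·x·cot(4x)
This is a 0·∞ indeterminate form.

Rewrite 0·∞ as a quotient (0/0 or ∞/∞ form), then apply L'Hôpital's rule:
  lim(x→0) 6·x·cot(4x) = 3/2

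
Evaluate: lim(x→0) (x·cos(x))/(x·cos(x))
This is a 0/0 indeterminate form.

Apply L'Hôpital's rule: differentiate numerator and denominator separately.
  f(x) = x·cos(x)   ⇒   f'(x) = -x·sin(x) + cos(x)
  g(x) = x·cos(x)   ⇒   g'(x) = -x·sin(x) + cos(x)
  lim(x→0) f'(x)/g'(x) = lim(x→0) (-x·sin(x) + cos(x))/(-x·sin(x) + cos(x))
  = 1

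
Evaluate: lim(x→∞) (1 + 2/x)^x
This is an exponential indeterminate form.

For exponential indeterminate forms, take the natural log:
  Let L = lim(x→∞) (1 + 2/x)^x
  Then ln(L) = lim(x→∞) [exponent × ln(base)]
  Evaluate using L'Hôpital or standard limits, then exponentiate.
  L = e²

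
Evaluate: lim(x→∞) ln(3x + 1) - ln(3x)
This is an ∞-∞ indeterminate form.

Combine fractions or rationalize to convert ∞-∞ to 0/0 form:
  lim(x→∞) ln(3x + 1) - ln(3x) = 0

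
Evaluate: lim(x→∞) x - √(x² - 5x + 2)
This is an ∞-∞ indeterminate form.

Combine fractions or rationalize to convert ∞-∞ to 0/0 form:
  lim(x→∞) x - √(x² - 5x + 2) = 5/2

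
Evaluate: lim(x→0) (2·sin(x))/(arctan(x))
This is a 0/0 indeterminate form.

Apply L'Hôpital's rule: differentiate numerator and denominator separately.
  f(x) = 2·sin(x)   ⇒   f'(x) = 2·cos(x)
  g(x) = atan(x)   ⇒   g'(x) = 1/(x^2 + 1)
  lim(x→0) f'(x)/g'(x) = lim(x→0) (2·cos(x))/(1/(x^2 + 1))
  = 2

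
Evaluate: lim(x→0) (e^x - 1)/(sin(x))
This is a 0/0 indeterminate form.

Apply L'Hôpital's rule: differentiate numerator and denominator separately.
  f(x) = e^(x) - 1   ⇒   f'(x) = e^(x)
  g(x) = sin(x)   ⇒   g'(x) = cos(x)
  lim(x→0) f'(x)/g'(x) = lim(x→0) (e^(x))/(cos(x))
  = 1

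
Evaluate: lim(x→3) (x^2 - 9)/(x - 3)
This is a standard limit.

Factor or rationalize the expression:
  lim(x→3) (x^2 - 9)/(x - 3) = 6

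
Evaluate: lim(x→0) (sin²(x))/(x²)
This is a 0/0 indeterminate form.

Apply L'Hôpital's rule: differentiate numerator and denominator separately.
  f(x) = sin(x)^2   ⇒   f'(x) = 2·sin(x)·cos(x)
  g(x) = x^2   ⇒   g'(x) = 2·x
  lim(x→0) f'(x)/g'(x) = lim(x→0) (2·sin(x)·cos(x))/(2·x)
  = 1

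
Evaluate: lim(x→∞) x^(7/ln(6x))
This is an exponential indeterminate form.

For exponential indeterminate forms, take the natural log:
  Let L = lim(x→∞) x^(7/ln(6x))
  Then ln(L) = lim(x→∞) [exponent × ln(base)]
  Evaluate using L'Hôpital or standard limits, then exponentiate.
  L = e^(7)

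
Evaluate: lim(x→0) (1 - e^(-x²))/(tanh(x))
This is a 0/0 indeterminate form.

Apply L'Hôpital's rule: differentiate numerator and denominator separately.
  f(x) = 1 - e^(-x^2)   ⇒   f'(x) = 2·x·e^(-x^2)
  g(x) = tanh(x)   ⇒   g'(x) = 1 - tanh(x)^2
  lim(x→0) f'(x)/g'(x) = lim(x→0) (2·x·e^(-x^2))/(1 - tanh(x)^2)
  = 0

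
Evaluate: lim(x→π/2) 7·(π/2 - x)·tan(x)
This is a 0·∞ indeterminate form.

Rewrite 0·∞ as a quotient (0/0 or ∞/∞ form), then apply L'Hôpital's rule:
  lim(x→π/2) 7·(π/2 - x)·tan(x) = 7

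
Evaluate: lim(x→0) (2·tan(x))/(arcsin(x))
This is a 0/0 indeterminate form.

Apply L'Hôpital's rule: differentiate numerator and denominator separately.
  f(x) = 2·tan(x)   ⇒   f'(x) = 2·tan(x)^2 + 2
  g(x) = asin(x)   ⇒   g'(x) = 1/sqrt(1 - x^2)
  lim(x→0) f'(x)/g'(x) = lim(x→0) (2·tan(x)^2 + 2)/(1/sqrt(1 - x^2))
  = 2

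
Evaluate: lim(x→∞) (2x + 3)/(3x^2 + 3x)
This is an ∞/∞ indeterminate form.

Apply L'Hôpital's rule: differentiate numerator and denominator separately.
  f(x) = 2·x + 3   ⇒   f'(x) = 2
  g(x) = 3·x^2 + 3·x   ⇒   g'(x) = 6·x + 3
  lim(x→∞) f'(x)/g'(x) = lim(x→∞) (2)/(6·x + 3)
  = 0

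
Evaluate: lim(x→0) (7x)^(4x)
This is an exponential indeterminate form.

For exponential indeterminate forms, take the natural log:
  Let L = lim(x→0) (7x)^(4x)
  Then ln(L) = lim(x→0) [exponent × ln(base)]
  Evaluate using L'Hôpital or standard limits, then exponentiate.
  L = 1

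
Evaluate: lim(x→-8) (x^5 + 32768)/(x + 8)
This is a standard limit.

Factor or rationalize the expression:
  lim(x→-8) (x^5 + 32768)/(x + 8) = 20480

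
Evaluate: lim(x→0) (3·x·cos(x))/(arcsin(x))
This is a 0/0 indeterminate form.

Apply L'Hôpital's rule: differentiate numerator and denominator separately.
  f(x) = 3·x·cos(x)   ⇒   f'(x) = -3·x·sin(x) + 3·cos(x)
  g(x) = asin(x)   ⇒   g'(x) = 1/sqrt(1 - x^2)
  lim(x→0) f'(x)/g'(x) = lim(x→0) (-3·x·sin(x) + 3·cos(x))/(1/sqrt(1 - x^2))
  = 3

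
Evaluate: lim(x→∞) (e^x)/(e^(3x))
This is an ∞/∞ indeterminate form.

Apply L'Hôpital's rule: differentiate numerator and denominator separately.
  f(x) = e^(x)   ⇒   f'(x) = e^(x)
  g(x) = e^(3·x)   ⇒   g'(x) = 3·e^(3·x)
  lim(x→∞) f'(x)/g'(x) = lim(x→∞) (e^(x))/(3·e^(3·x))
  = 0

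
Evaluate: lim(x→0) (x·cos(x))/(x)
This is a 0/0 indeterminate form.

Apply L'Hôpital's rule: differentiate numerator and denominator separately.
  f(x) = x·cos(x)   ⇒   f'(x) = -x·sin(x) + cos(x)
  g(x) = x   ⇒   g'(x) = 1
  lim(x→0) f'(x)/g'(x) = lim(x→0) (-x·sin(x) + cos(x))/(1)
  = 1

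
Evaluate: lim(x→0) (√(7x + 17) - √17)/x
This is a standard limit.

Factor or rationalize the expression:
  lim(x→0) (√(7x + 17) - √17)/x = 7·sqrt(17)/34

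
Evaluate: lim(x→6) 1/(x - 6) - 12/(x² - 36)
This is an ∞-∞ indeterminate form.

Combine fractions or rationalize to convert ∞-∞ to 0/0 form:
  lim(x→6) 1/(x - 6) - 12/(x² - 36) = 1/12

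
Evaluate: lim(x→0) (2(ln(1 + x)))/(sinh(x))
This is a 0/0 indeterminate form.

Apply L'Hôpital's rule: differentiate numerator and denominator separately.
  f(x) = 2·ln(x + 1)   ⇒   f'(x) = 2/(x + 1)
  g(x) = sinh(x)   ⇒   g'(x) = cosh(x)
  lim(x→0) f'(x)/g'(x) = lim(x→0) (2/(x + 1))/(cosh(x))
  = 2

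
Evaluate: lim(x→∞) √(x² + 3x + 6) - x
This is an ∞-∞ indeterminate form.

Combine fractions or rationalize to convert ∞-∞ to 0/0 form:
  lim(x→∞) √(x² + 3x + 6) - x = 3/2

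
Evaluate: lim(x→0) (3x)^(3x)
This is an exponential indeterminate form.

For exponential indeterminate forms, take the natural log:
  Let L = lim(x→0) (3x)^(3x)
  Then ln(L) = lim(x→0) [exponent × ln(base)]
  Evaluate using L'Hôpital or standard limits, then exponentiate.
  L = 1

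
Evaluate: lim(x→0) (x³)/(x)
This is a 0/0 indeterminate form.

Apply L'Hôpital's rule: differentiate numerator and denominator separately.
  f(x) = x^3   ⇒   f'(x) = 3·x^2
  g(x) = x   ⇒   g'(x) = 1
  lim(x→0) f'(x)/g'(x) = lim(x→0) (3·x^2)/(1)
  = 0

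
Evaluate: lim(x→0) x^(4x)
This is an exponential indeterminate form.

For exponential indeterminate forms, take the natural log:
  Let L = lim(x→0) x^(4x)
  Then ln(L) = lim(x→0) [exponent × ln(base)]
  Evaluate using L'Hôpital or standard limits, then exponentiate.
  L = 1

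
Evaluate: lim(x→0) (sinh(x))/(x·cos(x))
This is a 0/0 indeterminate form.

Apply L'Hôpital's rule: differentiate numerator and denominator separately.
  f(x) = sinh(x)   ⇒   f'(x) = cosh(x)
  g(x) = x·cos(x)   ⇒   g'(x) = -x·sin(x) + cos(x)
  lim(x→0) f'(x)/g'(x) = lim(x→0) (cosh(x))/(-x·sin(x) + cos(x))
  = 1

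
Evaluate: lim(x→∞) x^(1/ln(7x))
This is an exponential indeterminate form.

For exponential indeterminate forms, take the natural log:
  Let L = lim(x→∞) x^(1/ln(7x))
  Then ln(L) = lim(x→∞) [exponent × ln(base)]
  Evaluate using L'Hôpital or standard limits, then exponentiate.
  L = e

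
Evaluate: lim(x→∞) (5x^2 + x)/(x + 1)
This is an ∞/∞ indeterminate form.

Apply L'Hôpital's rule: differentiate numerator and denominator separately.
  f(x) = 5·x^2 + x   ⇒   f'(x) = 10·x + 1
  g(x) = x + 1   ⇒   g'(x) = 1
  lim(x→∞) f'(x)/g'(x) = lim(x→∞) (10·x + 1)/(1)
  = ∞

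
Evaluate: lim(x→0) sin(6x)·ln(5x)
This is a 0·∞ indeterminate form.

Rewrite 0·∞ as a quotient (0/0 or ∞/∞ form), then apply L'Hôpital's rule:
  lim(x→0) sin(6x)·ln(5x) = 0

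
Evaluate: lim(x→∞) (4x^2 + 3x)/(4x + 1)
This is an ∞/∞ indeterminate form.

Apply L'Hôpital's rule: differentiate numerator and denominator separately.
  f(x) = 4·x^2 + 3·x   ⇒   f'(x) = 8·x + 3
  g(x) = 4·x + 1   ⇒   g'(x) = 4
  lim(x→∞) f'(x)/g'(x) = lim(x→∞) (8·x + 3)/(4)
  = ∞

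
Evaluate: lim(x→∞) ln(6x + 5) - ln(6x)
This is an ∞-∞ indeterminate form.

Combine fractions or rationalize to convert ∞-∞ to 0/0 form:
  lim(x→∞) ln(6x + 5) - ln(6x) = 0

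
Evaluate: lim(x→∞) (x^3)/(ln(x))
This is an ∞/∞ indeterminate form.

Apply L'Hôpital's rule: differentiate numerator and denominator separately.
  f(x) = x^3   ⇒   f'(x) = 3·x^2
  g(x) = ln(x)   ⇒   g'(x) = 1/x
  lim(x→∞) f'(x)/g'(x) = lim(x→∞) (3·x^2)/(1/x)
  = ∞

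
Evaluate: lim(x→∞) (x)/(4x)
This is an ∞/∞ indeterminate form.

Apply L'Hôpital's rule: differentiate numerator and denominator separately.
  f(x) = x   ⇒   f'(x) = 1
  g(x) = 4·x   ⇒   g'(x) = 4
  lim(x→∞) f'(x)/g'(x) = lim(x→∞) (1)/(4)
  = 1/4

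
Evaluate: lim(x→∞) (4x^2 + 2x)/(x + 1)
This is an ∞/∞ indeterminate form.

Apply L'Hôpital's rule: differentiate numerator and denominator separately.
  f(x) = 4·x^2 + 2·x   ⇒   f'(x) = 8·x + 2
  g(x) = x + 1   ⇒   g'(x) = 1
  lim(x→∞) f'(x)/g'(x) = lim(x→∞) (8·x + 2)/(1)
  = ∞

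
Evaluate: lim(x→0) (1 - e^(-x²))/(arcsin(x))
This is a 0/0 indeterminate form.

Apply L'Hôpital's rule: differentiate numerator and denominator separately.
  f(x) = 1 - e^(-x^2)   ⇒   f'(x) = 2·x·e^(-x^2)
  g(x) = asin(x)   ⇒   g'(x) = 1/sqrt(1 - x^2)
  lim(x→0) f'(x)/g'(x) = lim(x→0) (2·x·e^(-x^2))/(1/sqrt(1 - x^2))
  = 0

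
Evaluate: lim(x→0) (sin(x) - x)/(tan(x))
This is a 0/0 indeterminate form.

Apply L'Hôpital's rule: differentiate numerator and denominator separately.
  f(x) = -x + sin(x)   ⇒   f'(x) = cos(x) - 1
  g(x) = tan(x)   ⇒   g'(x) = tan(x)^2 + 1
  lim(x→0) f'(x)/g'(x) = lim(x→0) (cos(x) - 1)/(tan(x)^2 + 1)
  = 0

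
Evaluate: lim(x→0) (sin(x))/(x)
This is a 0/0 indeterminate form.

Apply L'Hôpital's rule: differentiate numerator and denominator separately.
  f(x) = sin(x)   ⇒   f'(x) = cos(x)
  g(x) = x   ⇒   g'(x) = 1
  lim(x→0) f'(x)/g'(x) = lim(x→0) (cos(x))/(1)
  = 1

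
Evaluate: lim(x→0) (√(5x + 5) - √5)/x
This is a standard limit.

Factor or rationalize the expression:
  lim(x→0) (√(5x + 5) - √5)/x = sqrt(5)/2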